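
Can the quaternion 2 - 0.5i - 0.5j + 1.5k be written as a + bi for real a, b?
No. The quaternion 2 - 0.5i - 0.5j + 1.5k has j-coefficient y = -0.5 and k-coefficient z = 1.5, not both zero, so it does not lie in the complex subalgebra spanned by 1 and i.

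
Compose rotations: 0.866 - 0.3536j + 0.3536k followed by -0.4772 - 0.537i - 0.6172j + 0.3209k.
-0.745 - 0.5698i - 0.1759j + 0.299k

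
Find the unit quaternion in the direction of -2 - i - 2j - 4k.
-0.4 - 0.2i - 0.4j - 0.8k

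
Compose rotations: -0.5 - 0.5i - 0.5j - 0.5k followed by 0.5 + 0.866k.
0.183 + 0.183i - 0.683j - 0.683k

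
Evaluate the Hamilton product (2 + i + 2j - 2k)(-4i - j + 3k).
12 - 4i + 3j + 13k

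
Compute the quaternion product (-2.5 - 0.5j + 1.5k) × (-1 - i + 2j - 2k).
6.5 + 0.5i - 6j + 3k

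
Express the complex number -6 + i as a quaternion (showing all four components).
-6 + i + 0j + 0k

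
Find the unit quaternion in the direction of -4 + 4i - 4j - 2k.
-0.5547 + 0.5547i - 0.5547j - 0.2774k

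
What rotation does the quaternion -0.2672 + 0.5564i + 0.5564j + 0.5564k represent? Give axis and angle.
axis = (√3/3, √3/3, √3/3), θ = 211°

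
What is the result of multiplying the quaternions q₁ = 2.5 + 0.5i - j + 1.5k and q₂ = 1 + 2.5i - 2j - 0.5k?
10.25i - 2j + 1.75k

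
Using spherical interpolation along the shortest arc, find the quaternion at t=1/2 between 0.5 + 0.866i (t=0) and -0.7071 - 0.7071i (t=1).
0.6088 + 0.7933i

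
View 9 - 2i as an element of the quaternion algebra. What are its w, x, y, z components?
9 - 2i + 0j + 0k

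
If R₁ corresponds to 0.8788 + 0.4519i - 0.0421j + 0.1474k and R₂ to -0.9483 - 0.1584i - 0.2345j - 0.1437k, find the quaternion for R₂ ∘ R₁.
-0.7505 - 0.6084i - 0.2077j - 0.1534k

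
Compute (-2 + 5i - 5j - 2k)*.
-2 - 5i + 5j + 2k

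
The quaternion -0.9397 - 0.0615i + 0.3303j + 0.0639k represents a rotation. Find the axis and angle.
axis = (-0.1798, 0.9658, 0.1868), θ = 320°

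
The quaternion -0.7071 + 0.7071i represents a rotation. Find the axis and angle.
axis = (1, 0, 0), θ = 3π/2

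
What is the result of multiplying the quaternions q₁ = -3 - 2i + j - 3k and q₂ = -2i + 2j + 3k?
3 + 15i + 6j - 11k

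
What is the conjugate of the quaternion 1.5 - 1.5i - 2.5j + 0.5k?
1.5 + 1.5i + 2.5j - 0.5k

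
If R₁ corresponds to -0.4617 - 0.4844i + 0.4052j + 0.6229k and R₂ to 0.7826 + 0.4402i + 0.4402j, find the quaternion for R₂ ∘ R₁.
-0.3265 - 0.3081i - 0.1603j + 0.8791k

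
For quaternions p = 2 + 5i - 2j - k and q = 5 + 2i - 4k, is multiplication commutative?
No: pq = -4 + 37i + 8j - 9k ≠ -4 + 21i - 28j - 17k = qp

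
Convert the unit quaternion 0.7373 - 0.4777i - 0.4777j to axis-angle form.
axis = (-√2/2, -√2/2, 0), θ = 85°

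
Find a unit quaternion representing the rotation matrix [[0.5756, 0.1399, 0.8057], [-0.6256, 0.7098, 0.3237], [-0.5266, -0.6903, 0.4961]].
0.8339 - 0.304i + 0.3994j - 0.2295k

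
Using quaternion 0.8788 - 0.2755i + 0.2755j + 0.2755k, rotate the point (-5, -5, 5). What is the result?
(1.36, -1.964, 8.324)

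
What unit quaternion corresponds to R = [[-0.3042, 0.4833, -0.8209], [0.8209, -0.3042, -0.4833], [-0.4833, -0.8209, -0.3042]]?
0.1478 - 0.571i - 0.571j + 0.571k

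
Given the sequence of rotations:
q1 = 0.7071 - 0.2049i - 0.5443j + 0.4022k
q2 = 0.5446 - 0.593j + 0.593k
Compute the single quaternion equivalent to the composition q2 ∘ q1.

q2 · q1 = -0.1762 - 0.0273i - 0.8372j + 0.5168k
-0.1762 - 0.0273i - 0.8372j + 0.5168k


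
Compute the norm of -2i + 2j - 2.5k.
3.775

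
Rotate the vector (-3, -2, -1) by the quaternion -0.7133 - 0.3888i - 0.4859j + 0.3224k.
(-3.078, 0.135, 2.123)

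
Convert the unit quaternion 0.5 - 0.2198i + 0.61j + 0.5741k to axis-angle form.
axis = (-0.2538, 0.7044, 0.6629), θ = 2π/3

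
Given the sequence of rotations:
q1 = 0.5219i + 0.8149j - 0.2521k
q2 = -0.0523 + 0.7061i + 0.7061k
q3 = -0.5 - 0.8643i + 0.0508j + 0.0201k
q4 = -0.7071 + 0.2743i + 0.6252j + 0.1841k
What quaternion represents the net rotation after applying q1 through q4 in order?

q2 · q1 = -0.1905 - 0.6027i + 0.5039j + 0.5886k
q3 · q2 · q1 = -0.4631 + 0.4858i + 0.235j - 0.703k
q4 · q3 · q2 · q1 = 0.1767 - 0.9533i - 0.1734j + 0.1726k
0.1767 - 0.9533i - 0.1734j + 0.1726k


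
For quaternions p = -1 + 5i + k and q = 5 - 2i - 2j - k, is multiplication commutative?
No: pq = 6 + 29i + 5j - 4k ≠ 6 + 25i - j + 16k = qp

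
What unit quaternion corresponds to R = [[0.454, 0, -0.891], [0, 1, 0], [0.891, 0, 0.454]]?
0.8526 - 0.5225j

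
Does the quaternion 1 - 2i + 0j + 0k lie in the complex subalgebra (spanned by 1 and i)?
Yes. The quaternion 1 - 2i has j- and k-coefficients y = z = 0, so it lies in the complex subalgebra spanned by 1 and i.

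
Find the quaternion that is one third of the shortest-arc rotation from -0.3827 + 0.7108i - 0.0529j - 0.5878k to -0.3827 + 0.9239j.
-0.5011 + 0.594i + 0.3935j - 0.4912k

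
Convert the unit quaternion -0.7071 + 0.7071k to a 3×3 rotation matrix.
[[0, 1, 0], [-1, 0, 0], [0, 0, 1]]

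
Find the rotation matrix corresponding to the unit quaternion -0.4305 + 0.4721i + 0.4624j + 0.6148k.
[[-0.1836, 0.9659, 0.1824], [-0.0927, -0.2017, 0.975], [0.9786, 0.1621, 0.1266]]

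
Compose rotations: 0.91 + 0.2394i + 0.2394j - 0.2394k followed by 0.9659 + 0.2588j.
0.817 + 0.1693i + 0.4667j - 0.2932k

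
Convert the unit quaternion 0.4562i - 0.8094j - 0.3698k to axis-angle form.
axis = (0.4562, -0.8094, -0.3698), θ = π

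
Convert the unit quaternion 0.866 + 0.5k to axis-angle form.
axis = (0, 0, 1), θ = π/3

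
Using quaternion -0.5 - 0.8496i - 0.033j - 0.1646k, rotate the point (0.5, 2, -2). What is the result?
(-0.371, 0.792, 2.736)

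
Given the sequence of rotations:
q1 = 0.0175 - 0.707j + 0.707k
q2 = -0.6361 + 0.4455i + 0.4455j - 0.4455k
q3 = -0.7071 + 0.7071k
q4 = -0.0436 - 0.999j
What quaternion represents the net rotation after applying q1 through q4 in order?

q2 · q1 = 0.6188 + 0.0078i + 0.1426j - 0.7725k
q3 · q2 · q1 = 0.1087 - 0.1063i - 0.0953j + 0.9838k
q4 · q3 · q2 · q1 = -0.0999 - 0.9782i - 0.1044j - 0.1491k
-0.0999 - 0.9782i - 0.1044j - 0.1491k


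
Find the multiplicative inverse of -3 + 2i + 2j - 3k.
-0.1154 - 0.0769i - 0.0769j + 0.1154k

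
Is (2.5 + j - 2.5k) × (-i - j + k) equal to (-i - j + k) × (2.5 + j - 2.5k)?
No: pq = 3.5 - 4i + 3.5k ≠ 3.5 - i - 5j + 1.5k = qp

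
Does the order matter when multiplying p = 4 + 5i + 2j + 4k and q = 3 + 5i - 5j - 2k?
Yes: pq = 5 + 51i + 16j - 31k ≠ 5 + 19i - 44j + 39k = qp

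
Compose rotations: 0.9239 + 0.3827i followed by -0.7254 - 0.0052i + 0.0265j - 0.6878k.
-0.6682 - 0.2824i - 0.2387j - 0.6456k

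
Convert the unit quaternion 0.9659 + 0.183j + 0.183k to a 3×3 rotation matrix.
[[0.866, -0.3535, 0.3535], [0.3535, 0.933, 0.067], [-0.3535, 0.067, 0.933]]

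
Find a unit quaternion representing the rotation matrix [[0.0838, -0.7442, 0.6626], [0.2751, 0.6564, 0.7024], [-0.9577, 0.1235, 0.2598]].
0.7071 - 0.2047i + 0.5729j + 0.3604k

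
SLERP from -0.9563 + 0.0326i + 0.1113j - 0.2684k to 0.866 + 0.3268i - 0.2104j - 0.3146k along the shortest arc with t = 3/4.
-0.9339 - 0.2458i + 0.1941j + 0.1724k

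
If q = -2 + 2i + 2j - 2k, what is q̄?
-2 - 2i - 2j + 2k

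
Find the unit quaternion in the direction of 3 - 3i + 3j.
0.5774 - 0.5774i + 0.5774j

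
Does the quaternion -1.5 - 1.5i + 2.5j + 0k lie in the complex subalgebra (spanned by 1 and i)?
No. The quaternion -1.5 - 1.5i + 2.5j has j-coefficient y = 2.5 and k-coefficient z = 0, not both zero, so it does not lie in the complex subalgebra spanned by 1 and i.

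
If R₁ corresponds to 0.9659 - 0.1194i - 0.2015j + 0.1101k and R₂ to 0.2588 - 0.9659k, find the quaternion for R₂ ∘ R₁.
0.3563 - 0.2255i + 0.0632j - 0.9045k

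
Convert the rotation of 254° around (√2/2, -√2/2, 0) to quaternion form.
-0.6018 + 0.5647i - 0.5647j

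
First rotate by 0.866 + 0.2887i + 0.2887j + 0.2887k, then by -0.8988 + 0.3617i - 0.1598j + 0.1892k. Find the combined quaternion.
-0.8913 - 0.047i - 0.4477j + 0.0549k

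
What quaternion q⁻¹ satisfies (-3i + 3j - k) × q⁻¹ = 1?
0.1579i - 0.1579j + 0.0526k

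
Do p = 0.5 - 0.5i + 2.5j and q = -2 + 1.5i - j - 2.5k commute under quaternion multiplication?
No: pq = 2.25 - 4.5i - 6.75j - 4.5k ≠ 2.25 + 8i - 4.25j + 2k = qp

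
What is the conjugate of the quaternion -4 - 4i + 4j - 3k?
-4 + 4i - 4j + 3k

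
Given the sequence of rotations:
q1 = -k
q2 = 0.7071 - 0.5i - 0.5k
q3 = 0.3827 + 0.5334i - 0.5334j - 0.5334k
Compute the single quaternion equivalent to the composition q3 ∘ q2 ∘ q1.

q2 · q1 = -0.5 - 0.5j - 0.7071k
q3 · q2 · q1 = -0.8352 - 0.1562i + 0.4525j - 0.2706k
-0.8352 - 0.1562i + 0.4525j - 0.2706k


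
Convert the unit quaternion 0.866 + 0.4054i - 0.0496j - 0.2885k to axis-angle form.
axis = (0.8107, -0.0992, -0.577), θ = π/3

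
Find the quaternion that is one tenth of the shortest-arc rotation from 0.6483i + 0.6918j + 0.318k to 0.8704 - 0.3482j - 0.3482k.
-0.1124 + 0.6141i + 0.7003j + 0.3462k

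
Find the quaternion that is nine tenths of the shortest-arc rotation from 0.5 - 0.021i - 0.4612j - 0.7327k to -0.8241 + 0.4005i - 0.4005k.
0.8729 - 0.392i - 0.0669j + 0.2827k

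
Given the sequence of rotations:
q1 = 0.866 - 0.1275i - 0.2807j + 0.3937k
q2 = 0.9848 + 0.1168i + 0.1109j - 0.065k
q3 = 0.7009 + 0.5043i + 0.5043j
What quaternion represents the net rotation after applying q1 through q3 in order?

q2 · q1 = 0.9244 + 0.001i - 0.2181j + 0.3128k
q3 · q2 · q1 = 0.7574 + 0.6246i + 0.1556j + 0.1087k
0.7574 + 0.6246i + 0.1556j + 0.1087k


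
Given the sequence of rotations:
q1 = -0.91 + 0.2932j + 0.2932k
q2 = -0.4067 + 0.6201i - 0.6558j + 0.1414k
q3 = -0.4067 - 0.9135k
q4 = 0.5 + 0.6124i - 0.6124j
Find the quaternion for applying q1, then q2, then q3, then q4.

q2 · q1 = 0.5209 - 0.798i + 0.2957j - 0.0661k
q3 · q2 · q1 = -0.2722 + 0.5947i + 0.6087j - 0.449k
q4 · q3 · q2 · q1 = -0.1275 + 0.4056i + 0.746j + 0.5125k
-0.1275 + 0.4056i + 0.746j + 0.5125k


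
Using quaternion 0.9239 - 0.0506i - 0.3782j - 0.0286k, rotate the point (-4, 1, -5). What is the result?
(0.722, 0.476, -6.423)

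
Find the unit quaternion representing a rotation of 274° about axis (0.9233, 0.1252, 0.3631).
-0.7314 + 0.6297i + 0.0854j + 0.2476k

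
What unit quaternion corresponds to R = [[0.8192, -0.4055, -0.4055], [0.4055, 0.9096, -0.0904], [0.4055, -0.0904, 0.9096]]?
0.9537 - 0.2126j + 0.2126k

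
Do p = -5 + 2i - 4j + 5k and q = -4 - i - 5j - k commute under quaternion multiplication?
No: pq = 7 + 26i + 38j - 29k ≠ 7 - 32i + 44j - k = qp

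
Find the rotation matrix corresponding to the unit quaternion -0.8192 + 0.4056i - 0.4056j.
[[0.671, -0.329, 0.6645], [-0.329, 0.671, 0.6645], [-0.6645, -0.6645, 0.342]]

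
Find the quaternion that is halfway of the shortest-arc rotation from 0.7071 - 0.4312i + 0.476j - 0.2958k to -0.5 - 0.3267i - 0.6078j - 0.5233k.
0.7354 - 0.0637i + 0.6603j + 0.1386k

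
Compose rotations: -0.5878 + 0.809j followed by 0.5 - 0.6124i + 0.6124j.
-0.7893 + 0.36i + 0.0445j - 0.4954k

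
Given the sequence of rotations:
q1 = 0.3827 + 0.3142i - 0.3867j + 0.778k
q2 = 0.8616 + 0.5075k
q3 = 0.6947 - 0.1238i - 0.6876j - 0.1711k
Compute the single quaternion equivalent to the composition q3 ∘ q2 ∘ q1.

q2 · q1 = -0.0651 + 0.467i - 0.1737j + 0.8645k
q3 · q2 · q1 = 0.0411 - 0.2917i - 0.0488j + 0.9543k
0.0411 - 0.2917i - 0.0488j + 0.9543k


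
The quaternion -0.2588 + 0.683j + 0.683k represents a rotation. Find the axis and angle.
axis = (0, √2/2, √2/2), θ = 7π/6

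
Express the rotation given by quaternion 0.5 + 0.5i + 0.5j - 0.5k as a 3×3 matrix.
[[0, 1, 0], [0, 0, -1], [-1, 0, 0]]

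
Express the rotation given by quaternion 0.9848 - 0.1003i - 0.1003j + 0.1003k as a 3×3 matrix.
[[0.9598, -0.1774, -0.2177], [0.2177, 0.9598, 0.1774], [0.1774, -0.2177, 0.9598]]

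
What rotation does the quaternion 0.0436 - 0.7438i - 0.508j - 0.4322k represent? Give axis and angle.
axis = (-0.7445, -0.5085, -0.4326), θ = 175°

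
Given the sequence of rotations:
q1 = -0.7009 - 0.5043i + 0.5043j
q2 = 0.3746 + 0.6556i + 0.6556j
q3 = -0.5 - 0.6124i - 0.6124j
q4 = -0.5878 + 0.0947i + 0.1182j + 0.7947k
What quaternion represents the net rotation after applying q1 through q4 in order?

q2 · q1 = -0.2626 - 0.6484i - 0.2706j + 0.6612k
q3 · q2 · q1 = -0.4315 + 0.0801i + 0.701j - 0.562k
q4 · q3 · q2 · q1 = 0.6098 - 0.7115i - 0.3462j + 0.0443k
0.6098 - 0.7115i - 0.3462j + 0.0443k


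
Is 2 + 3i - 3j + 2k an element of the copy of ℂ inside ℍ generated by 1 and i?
No. The quaternion 2 + 3i - 3j + 2k has j-coefficient y = -3 and k-coefficient z = 2, not both zero, so it does not lie in the complex subalgebra spanned by 1 and i.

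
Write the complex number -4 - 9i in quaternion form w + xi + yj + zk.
-4 - 9i + 0j + 0k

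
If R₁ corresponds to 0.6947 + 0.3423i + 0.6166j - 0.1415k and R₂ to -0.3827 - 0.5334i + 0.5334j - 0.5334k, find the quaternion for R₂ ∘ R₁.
-0.4876 - 0.2481i - 0.1235j - 0.8279k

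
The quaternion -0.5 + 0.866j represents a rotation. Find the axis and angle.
axis = (0, 1, 0), θ = 4π/3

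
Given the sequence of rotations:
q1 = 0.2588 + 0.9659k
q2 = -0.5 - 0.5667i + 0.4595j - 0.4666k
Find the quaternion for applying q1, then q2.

q2 · q1 = 0.3213 + 0.2972i + 0.6663j - 0.6037k
0.3213 + 0.2972i + 0.6663j - 0.6037k


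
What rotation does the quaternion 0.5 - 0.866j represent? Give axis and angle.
axis = (0, -1, 0), θ = 2π/3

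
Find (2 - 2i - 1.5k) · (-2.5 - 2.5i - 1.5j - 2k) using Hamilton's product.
-13 - 2.25i - 3.25j + 2.75k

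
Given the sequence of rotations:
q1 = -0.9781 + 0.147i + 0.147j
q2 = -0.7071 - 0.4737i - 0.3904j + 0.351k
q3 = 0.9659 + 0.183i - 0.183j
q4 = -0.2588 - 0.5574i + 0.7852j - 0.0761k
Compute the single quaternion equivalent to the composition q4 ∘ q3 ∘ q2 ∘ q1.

q2 · q1 = 0.8186 + 0.3078i + 0.3295j - 0.3556k
q3 · q2 · q1 = 0.7947 + 0.5122i + 0.2335j - 0.2268k
q4 · q3 · q2 · q1 = -0.1208 - 0.7358i + 0.3982j - 0.5341k
-0.1208 - 0.7358i + 0.3982j - 0.5341k


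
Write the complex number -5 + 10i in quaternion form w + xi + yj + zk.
-5 + 10i + 0j + 0k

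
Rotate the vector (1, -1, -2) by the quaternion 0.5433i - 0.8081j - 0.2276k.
(0.963, -1.92, 1.178)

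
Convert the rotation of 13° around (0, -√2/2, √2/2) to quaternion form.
0.9936 - 0.08j + 0.08k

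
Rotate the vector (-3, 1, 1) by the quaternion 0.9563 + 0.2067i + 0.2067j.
(-2.263, 0.263, 2.41)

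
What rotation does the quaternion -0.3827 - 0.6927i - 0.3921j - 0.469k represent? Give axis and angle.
axis = (-0.7498, -0.4244, -0.5076), θ = 5π/4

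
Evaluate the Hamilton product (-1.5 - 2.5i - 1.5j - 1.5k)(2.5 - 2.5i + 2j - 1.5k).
-9.25 + 2.75i - 6.75j - 10.25k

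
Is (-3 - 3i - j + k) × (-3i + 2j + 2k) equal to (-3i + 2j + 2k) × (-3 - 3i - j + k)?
No: pq = -9 + 5i - 3j - 15k ≠ -9 + 13i - 9j + 3k = qp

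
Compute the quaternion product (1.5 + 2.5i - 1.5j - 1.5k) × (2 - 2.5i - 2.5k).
5.5 + 5i + 7j - 10.5k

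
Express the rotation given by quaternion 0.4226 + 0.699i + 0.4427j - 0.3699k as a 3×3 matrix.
[[0.3344, 0.9315, -0.143], [0.3063, -0.2509, -0.9183], [-0.8913, 0.2633, -0.3692]]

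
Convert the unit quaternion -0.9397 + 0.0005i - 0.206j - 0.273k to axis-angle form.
axis = (0.0015, -0.6023, -0.7982), θ = 320°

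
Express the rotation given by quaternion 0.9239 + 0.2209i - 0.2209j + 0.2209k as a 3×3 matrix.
[[0.8048, -0.5058, -0.3106], [0.3106, 0.8048, -0.5058], [0.5058, 0.3106, 0.8048]]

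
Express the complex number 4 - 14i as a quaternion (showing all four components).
4 - 14i + 0j + 0k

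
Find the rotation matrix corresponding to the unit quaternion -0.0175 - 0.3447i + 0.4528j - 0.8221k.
[[-0.7618, -0.3409, 0.5509], [-0.2834, -0.5893, -0.7566], [0.5826, -0.7324, 0.3523]]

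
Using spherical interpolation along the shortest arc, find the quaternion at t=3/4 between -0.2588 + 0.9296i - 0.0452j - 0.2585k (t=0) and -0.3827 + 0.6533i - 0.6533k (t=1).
-0.3598 + 0.7412i - 0.0118j - 0.5666k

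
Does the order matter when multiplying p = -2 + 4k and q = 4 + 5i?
Yes: pq = -8 - 10i + 20j + 16k ≠ -8 - 10i - 20j + 16k = qp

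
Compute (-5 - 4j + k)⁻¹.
-0.119 + 0.0952j - 0.0238k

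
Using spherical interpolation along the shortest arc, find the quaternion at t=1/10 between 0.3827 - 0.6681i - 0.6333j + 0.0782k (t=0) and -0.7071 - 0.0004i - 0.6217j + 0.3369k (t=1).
0.2694 - 0.6471i - 0.7024j + 0.124k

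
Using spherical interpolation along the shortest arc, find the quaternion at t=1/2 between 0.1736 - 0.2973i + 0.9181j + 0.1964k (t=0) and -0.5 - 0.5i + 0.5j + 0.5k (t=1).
-0.1814 - 0.4431i + 0.7881j + 0.387k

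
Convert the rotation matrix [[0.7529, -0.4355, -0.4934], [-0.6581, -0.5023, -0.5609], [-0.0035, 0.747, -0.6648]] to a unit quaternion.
0.3827 + 0.8544i - 0.32j - 0.1454k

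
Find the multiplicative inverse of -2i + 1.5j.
0.32i - 0.24j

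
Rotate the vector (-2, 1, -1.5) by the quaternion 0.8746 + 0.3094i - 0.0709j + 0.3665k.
(-2.282, 0.235, -1.41)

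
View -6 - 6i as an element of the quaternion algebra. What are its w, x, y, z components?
-6 - 6i + 0j + 0k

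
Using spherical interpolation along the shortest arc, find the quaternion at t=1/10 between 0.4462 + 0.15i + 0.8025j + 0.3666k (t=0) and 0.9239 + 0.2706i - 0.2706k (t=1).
0.5417 + 0.177i + 0.76j + 0.3123k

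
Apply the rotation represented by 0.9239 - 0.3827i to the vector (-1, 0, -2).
(-1, -1.414, -1.414)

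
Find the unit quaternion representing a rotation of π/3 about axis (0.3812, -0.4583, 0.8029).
0.866 + 0.1906i - 0.2291j + 0.4014k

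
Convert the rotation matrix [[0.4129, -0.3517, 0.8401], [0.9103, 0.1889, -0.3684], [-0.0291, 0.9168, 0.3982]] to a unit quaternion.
0.7071 + 0.4544i + 0.3073j + 0.4462k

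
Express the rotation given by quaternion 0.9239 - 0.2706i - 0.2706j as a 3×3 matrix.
[[0.8536, 0.1464, -0.5], [0.1464, 0.8536, 0.5], [0.5, -0.5, 0.7071]]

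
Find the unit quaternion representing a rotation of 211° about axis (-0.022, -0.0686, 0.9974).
-0.2672 - 0.0212i - 0.0661j + 0.9611k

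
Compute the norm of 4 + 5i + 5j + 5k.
√91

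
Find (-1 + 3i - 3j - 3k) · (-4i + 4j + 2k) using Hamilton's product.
30 + 10i + 2j - 2k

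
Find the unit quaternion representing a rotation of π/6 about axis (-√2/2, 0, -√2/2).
0.9659 - 0.183i - 0.183k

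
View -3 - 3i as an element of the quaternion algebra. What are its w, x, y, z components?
-3 - 3i + 0j + 0k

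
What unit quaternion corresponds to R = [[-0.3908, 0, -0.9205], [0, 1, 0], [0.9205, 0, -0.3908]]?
0.5519 - 0.8339j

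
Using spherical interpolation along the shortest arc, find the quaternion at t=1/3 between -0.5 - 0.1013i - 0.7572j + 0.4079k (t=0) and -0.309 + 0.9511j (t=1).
-0.2462 - 0.074i - 0.9193j + 0.2979k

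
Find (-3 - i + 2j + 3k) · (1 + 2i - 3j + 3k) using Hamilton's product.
-4 + 8i + 20j - 7k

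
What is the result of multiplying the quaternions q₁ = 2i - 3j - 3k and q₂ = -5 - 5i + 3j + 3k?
28 - 10i + 24j + 6k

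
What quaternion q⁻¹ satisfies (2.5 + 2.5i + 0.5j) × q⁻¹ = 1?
0.1961 - 0.1961i - 0.0392j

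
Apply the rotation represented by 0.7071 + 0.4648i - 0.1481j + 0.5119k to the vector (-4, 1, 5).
(-1.258, -6.346, 0.385)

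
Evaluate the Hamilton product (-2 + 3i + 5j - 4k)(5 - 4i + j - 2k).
-11 + 17i + 45j + 7k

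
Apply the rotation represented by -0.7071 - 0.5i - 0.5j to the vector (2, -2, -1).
(-0.707, 0.707, -2.828)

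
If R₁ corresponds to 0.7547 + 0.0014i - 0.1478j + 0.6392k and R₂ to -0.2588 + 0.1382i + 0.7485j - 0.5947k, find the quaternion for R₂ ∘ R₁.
0.2953 + 0.4945i + 0.514j - 0.6357k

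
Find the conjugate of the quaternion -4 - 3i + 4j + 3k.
-4 + 3i - 4j - 3k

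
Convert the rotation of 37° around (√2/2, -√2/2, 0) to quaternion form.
0.9483 + 0.2244i - 0.2244j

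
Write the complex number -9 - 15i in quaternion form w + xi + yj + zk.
-9 - 15i + 0j + 0k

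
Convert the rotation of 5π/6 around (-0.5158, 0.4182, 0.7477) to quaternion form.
0.2588 - 0.4982i + 0.404j + 0.7222k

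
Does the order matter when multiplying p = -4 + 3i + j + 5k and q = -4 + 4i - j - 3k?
Yes: pq = 20 - 26i + 29j - 15k ≠ 20 - 30i - 29j - k = qp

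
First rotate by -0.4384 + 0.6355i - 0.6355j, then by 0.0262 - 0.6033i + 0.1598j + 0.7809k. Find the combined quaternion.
0.4735 + 0.7774i + 0.4096j - 0.0605k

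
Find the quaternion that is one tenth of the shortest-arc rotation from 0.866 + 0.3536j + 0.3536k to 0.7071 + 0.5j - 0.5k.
0.8828 + 0.3848j + 0.2696k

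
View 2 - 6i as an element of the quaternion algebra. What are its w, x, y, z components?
2 - 6i + 0j + 0k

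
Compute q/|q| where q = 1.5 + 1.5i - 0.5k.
0.6882 + 0.6882i - 0.2294k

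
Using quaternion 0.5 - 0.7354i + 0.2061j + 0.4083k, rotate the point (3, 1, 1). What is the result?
(0.639, 0.804, -3.154)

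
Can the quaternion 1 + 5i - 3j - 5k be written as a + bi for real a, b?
No. The quaternion 1 + 5i - 3j - 5k has j-coefficient y = -3 and k-coefficient z = -5, not both zero, so it does not lie in the complex subalgebra spanned by 1 and i.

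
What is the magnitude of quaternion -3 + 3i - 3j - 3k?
6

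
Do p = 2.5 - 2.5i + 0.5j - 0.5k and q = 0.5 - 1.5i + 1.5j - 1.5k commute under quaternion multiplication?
No: pq = -4 - 5i + j - 7k ≠ -4 - 5i + 7j - k = qp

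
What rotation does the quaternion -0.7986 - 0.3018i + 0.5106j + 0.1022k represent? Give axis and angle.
axis = (-0.5014, 0.8484, 0.1698), θ = 286°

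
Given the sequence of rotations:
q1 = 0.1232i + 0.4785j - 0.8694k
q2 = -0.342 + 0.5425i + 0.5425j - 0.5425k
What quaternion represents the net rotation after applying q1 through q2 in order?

q2 · q1 = -0.7981 - 0.2542i + 0.2412j + 0.4901k
-0.7981 - 0.2542i + 0.2412j + 0.4901k


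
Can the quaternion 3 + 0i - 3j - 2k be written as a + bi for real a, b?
No. The quaternion 3 - 3j - 2k has j-coefficient y = -3 and k-coefficient z = -2, not both zero, so it does not lie in the complex subalgebra spanned by 1 and i.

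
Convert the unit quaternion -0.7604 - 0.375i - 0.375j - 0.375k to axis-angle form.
axis = (-√3/3, -√3/3, -√3/3), θ = 279°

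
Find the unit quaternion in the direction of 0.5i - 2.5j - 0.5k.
0.1925i - 0.9623j - 0.1925k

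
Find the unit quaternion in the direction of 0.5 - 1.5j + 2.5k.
0.169 - 0.5071j + 0.8452k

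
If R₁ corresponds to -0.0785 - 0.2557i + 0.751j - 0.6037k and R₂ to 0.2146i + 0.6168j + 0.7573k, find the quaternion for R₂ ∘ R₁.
0.0488 - 0.9579i - 0.1125j + 0.2594k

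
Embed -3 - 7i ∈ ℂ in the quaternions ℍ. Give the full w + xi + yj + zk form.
-3 - 7i + 0j + 0k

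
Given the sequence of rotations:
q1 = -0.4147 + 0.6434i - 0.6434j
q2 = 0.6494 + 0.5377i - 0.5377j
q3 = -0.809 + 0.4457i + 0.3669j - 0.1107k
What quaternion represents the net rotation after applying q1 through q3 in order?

q2 · q1 = -0.9612 + 0.1948i - 0.1948j
q3 · q2 · q1 = 0.7623 - 0.6076i - 0.2166j - 0.0519k
0.7623 - 0.6076i - 0.2166j - 0.0519k


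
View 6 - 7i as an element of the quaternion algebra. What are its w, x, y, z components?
6 - 7i + 0j + 0k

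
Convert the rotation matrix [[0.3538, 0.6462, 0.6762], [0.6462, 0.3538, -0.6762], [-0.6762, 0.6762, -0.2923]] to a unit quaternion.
0.5948 + 0.5684i + 0.5684j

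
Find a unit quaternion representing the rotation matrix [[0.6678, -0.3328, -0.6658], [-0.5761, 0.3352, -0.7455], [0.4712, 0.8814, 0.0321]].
0.7133 + 0.5702i - 0.3985j - 0.0853k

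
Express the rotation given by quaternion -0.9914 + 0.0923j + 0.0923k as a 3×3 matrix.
[[0.9659, 0.183, -0.183], [-0.183, 0.983, 0.017], [0.183, 0.017, 0.983]]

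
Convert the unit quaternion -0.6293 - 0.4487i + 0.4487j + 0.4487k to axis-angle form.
axis = (-√3/3, √3/3, √3/3), θ = 258°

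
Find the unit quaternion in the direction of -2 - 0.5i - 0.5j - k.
-0.8528 - 0.2132i - 0.2132j - 0.4264k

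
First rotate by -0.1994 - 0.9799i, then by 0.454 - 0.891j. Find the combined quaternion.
-0.0905 - 0.4449i + 0.1777j - 0.8731k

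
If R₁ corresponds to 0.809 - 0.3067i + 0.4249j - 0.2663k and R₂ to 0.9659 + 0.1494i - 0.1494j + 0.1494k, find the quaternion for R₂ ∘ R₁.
0.9305 - 0.1991i + 0.2835j - 0.1187k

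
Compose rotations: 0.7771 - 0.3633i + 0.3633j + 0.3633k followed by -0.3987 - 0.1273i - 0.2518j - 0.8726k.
0.0524 + 0.2715i + 0.0227j - 0.9607k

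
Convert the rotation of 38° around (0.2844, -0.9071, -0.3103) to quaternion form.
0.9455 + 0.0926i - 0.2953j - 0.101k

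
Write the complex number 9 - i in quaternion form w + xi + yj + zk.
9 - i + 0j + 0k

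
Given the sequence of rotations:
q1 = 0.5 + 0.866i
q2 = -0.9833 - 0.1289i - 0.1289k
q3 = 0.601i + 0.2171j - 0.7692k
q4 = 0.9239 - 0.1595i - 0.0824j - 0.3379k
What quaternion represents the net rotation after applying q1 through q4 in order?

q2 · q1 = -0.38 - 0.916i - 0.1116j - 0.0644k
q3 · q2 · q1 = 0.5252 - 0.3282i + 0.6608j + 0.4241k
q4 · q3 · q2 · q1 = 0.6306 - 0.1987i + 0.7458j + 0.0819k
0.6306 - 0.1987i + 0.7458j + 0.0819k


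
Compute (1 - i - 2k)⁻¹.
0.1667 + 0.1667i + 0.3333k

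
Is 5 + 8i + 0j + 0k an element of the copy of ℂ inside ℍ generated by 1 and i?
Yes. The quaternion 5 + 8i has j- and k-coefficients y = z = 0, so it lies in the complex subalgebra spanned by 1 and i.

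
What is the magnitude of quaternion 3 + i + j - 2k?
√15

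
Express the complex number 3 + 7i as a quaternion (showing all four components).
3 + 7i + 0j + 0k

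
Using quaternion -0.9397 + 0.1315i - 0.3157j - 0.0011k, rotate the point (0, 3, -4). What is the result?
(-2.627, 1.905, -3.804)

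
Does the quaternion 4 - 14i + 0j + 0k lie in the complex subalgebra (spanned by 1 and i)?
Yes. The quaternion 4 - 14i has j- and k-coefficients y = z = 0, so it lies in the complex subalgebra spanned by 1 and i.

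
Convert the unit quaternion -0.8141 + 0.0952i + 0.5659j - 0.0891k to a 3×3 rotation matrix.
[[0.3436, -0.0373, -0.9384], [0.2528, 0.966, 0.0542], [0.9044, -0.2558, 0.3414]]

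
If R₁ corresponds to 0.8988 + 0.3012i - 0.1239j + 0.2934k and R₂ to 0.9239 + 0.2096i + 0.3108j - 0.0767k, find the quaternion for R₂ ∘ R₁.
0.8283 + 0.5484i + 0.0803j + 0.0826k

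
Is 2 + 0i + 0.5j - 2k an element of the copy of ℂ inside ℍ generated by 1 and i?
No. The quaternion 2 + 0.5j - 2k has j-coefficient y = 0.5 and k-coefficient z = -2, not both zero, so it does not lie in the complex subalgebra spanned by 1 and i.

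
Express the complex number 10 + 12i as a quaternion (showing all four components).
10 + 12i + 0j + 0k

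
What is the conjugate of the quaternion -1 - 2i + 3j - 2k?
-1 + 2i - 3j + 2k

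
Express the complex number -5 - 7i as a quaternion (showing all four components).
-5 - 7i + 0j + 0k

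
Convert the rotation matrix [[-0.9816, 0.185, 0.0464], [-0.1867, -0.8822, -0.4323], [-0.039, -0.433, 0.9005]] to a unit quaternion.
-0.0958 + 0.0019i - 0.223j + 0.9701k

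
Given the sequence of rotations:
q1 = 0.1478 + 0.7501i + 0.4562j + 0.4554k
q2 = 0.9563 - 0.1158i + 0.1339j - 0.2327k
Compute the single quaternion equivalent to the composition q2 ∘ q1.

q2 · q1 = 0.2731 + 0.8673i + 0.3342j + 0.2478k
0.2731 + 0.8673i + 0.3342j + 0.2478k


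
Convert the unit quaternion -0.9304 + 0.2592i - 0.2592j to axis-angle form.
axis = (√2/2, -√2/2, 0), θ = 317°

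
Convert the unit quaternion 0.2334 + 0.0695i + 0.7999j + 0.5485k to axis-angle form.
axis = (0.0715, 0.8226, 0.5641), θ = 153°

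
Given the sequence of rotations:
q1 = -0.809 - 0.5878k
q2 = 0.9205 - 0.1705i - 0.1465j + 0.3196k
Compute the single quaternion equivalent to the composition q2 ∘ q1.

q2 · q1 = -0.5568 + 0.224i + 0.0183j - 0.7996k
-0.5568 + 0.224i + 0.0183j - 0.7996k


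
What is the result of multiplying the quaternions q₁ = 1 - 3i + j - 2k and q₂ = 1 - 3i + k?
-6 - 5i + 10j + 2k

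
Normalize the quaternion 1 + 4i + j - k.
0.2294 + 0.9177i + 0.2294j - 0.2294k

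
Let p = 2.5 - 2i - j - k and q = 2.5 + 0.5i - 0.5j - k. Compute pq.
5.75 - 3.25i - 6.25j - 3.5k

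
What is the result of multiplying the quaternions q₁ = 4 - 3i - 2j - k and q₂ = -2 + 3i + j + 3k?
6 + 13i + 14j + 17k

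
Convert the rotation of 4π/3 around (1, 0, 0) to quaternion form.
-0.5 + 0.866i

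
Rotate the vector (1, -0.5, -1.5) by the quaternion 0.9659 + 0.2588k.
(1.116, 0.067, -1.5)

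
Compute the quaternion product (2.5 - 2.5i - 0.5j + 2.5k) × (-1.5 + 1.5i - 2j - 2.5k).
5.25 + 13.75i - 6.75j - 4.25k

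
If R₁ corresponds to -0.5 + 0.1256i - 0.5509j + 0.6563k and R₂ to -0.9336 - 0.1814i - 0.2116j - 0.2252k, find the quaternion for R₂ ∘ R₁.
0.5208 - 0.2895i + 0.7109j - 0.3736k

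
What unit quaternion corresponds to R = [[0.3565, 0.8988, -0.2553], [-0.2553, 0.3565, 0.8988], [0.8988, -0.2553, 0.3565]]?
0.7193 - 0.4011i - 0.4011j - 0.4011k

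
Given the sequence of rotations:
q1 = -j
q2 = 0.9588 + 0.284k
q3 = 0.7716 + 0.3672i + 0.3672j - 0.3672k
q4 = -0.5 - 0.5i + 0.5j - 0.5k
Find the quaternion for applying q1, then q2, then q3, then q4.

q2 · q1 = 0.284i - 0.9588j
q3 · q2 · q1 = 0.2478 - 0.1329i - 0.8441j - 0.4564k
q4 · q3 · q2 · q1 = 0.0035 - 0.7077i + 0.3842j + 0.5928k
0.0035 - 0.7077i + 0.3842j + 0.5928k


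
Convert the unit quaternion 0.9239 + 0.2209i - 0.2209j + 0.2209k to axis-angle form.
axis = (√3/3, -√3/3, √3/3), θ = π/4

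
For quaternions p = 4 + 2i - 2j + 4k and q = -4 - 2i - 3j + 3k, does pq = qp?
No: pq = -30 - 10i - 18j - 14k ≠ -30 - 22i + 10j + 6k = qp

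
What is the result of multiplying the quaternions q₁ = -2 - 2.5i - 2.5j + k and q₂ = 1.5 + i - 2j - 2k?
-3.5 + 1.25i - 3.75j + 13k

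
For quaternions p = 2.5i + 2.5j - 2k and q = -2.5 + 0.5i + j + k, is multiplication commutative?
No: pq = -1.75 - 1.75i - 9.75j + 6.25k ≠ -1.75 - 10.75i - 2.75j + 3.75k = qp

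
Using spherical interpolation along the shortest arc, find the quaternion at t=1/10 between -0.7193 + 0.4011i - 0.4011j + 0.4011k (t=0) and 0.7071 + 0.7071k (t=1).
-0.7878 + 0.3851i - 0.3851j + 0.2878k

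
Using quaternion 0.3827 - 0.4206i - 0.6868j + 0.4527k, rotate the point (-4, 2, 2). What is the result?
(0.063, -3.824, -3.061)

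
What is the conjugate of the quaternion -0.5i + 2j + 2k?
0.5i - 2j - 2k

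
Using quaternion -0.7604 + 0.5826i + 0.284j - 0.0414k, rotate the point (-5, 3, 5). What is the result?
(-5.773, 3.296, -3.848)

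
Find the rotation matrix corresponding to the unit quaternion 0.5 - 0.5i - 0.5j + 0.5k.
[[0, 0, -1], [1, 0, 0], [0, -1, 0]]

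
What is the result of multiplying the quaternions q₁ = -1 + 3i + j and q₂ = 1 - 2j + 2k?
1 + 5i - 3j - 8k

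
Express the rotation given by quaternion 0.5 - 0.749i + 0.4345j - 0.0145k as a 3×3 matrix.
[[0.622, -0.6364, 0.4562], [-0.6654, -0.1224, 0.7364], [-0.4128, -0.7616, -0.4996]]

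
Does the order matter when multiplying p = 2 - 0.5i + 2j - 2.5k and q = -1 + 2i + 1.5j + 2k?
Yes: pq = 1 + 12.25i - 3j + 1.75k ≠ 1 - 3.25i + 5j + 11.25k = qp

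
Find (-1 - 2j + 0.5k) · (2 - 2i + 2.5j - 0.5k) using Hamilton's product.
3.25 + 1.75i - 7.5j - 2.5k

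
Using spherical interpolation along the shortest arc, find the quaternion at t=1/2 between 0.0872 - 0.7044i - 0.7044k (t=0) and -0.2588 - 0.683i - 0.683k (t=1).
-0.0871 - 0.7044i - 0.7044k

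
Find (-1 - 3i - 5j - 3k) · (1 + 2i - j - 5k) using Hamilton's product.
-15 + 17i - 25j + 15k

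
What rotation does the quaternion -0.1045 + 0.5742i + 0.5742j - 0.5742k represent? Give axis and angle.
axis = (√3/3, √3/3, -√3/3), θ = 192°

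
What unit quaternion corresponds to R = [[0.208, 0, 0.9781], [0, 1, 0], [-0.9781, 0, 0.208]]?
0.7772 + 0.6293j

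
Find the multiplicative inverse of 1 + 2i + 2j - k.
0.1 - 0.2i - 0.2j + 0.1k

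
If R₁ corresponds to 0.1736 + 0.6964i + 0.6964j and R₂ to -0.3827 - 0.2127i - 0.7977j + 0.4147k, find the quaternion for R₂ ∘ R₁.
0.6372 - 0.5922i - 0.1162j + 0.4794k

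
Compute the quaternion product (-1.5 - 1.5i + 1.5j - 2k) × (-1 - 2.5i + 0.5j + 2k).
1 + 9.25i + 5.75j + 2k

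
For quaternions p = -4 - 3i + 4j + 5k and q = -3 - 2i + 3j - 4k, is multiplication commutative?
No: pq = 14 - 14i - 46j ≠ 14 + 48i - 2j + 2k = qp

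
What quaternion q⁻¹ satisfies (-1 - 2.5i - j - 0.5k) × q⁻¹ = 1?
-0.1176 + 0.2941i + 0.1176j + 0.0588k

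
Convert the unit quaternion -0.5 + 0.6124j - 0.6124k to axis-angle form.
axis = (0, √2/2, -√2/2), θ = 4π/3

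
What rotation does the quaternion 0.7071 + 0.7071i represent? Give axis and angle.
axis = (1, 0, 0), θ = π/2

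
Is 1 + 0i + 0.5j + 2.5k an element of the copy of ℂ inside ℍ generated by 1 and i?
No. The quaternion 1 + 0.5j + 2.5k has j-coefficient y = 0.5 and k-coefficient z = 2.5, not both zero, so it does not lie in the complex subalgebra spanned by 1 and i.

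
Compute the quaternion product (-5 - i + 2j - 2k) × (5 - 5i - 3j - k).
-26 + 12i + 34j + 8k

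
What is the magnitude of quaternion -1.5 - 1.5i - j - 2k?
3.082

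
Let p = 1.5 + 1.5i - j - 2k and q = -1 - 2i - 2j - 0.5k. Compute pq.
-1.5 - 8i + 2.75j - 3.75k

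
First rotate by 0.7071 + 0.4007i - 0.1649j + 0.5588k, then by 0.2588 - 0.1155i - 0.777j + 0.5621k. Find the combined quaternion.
-0.213 - 0.3195i - 0.3023j + 0.8725k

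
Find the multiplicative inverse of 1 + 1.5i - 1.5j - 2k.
0.1053 - 0.1579i + 0.1579j + 0.2105k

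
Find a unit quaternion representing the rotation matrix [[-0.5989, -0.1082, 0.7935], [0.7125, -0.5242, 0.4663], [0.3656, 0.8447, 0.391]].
0.2588 + 0.3655i + 0.4134j + 0.7928k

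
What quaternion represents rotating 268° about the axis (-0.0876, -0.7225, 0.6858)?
-0.6947 - 0.063i - 0.5197j + 0.4933k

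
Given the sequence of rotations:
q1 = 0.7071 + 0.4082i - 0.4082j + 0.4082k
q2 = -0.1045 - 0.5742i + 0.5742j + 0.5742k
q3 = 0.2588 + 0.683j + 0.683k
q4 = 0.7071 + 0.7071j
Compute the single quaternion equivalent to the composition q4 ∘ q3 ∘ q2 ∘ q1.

q2 · q1 = 0.1605 + 0.0201i + 0.9175j + 0.3634k
q3 · q2 · q1 = -0.8333 - 0.3732i + 0.3608j + 0.1899k
q4 · q3 · q2 · q1 = -0.8443 - 0.1296i - 0.3341j + 0.3982k
-0.8443 - 0.1296i - 0.3341j + 0.3982k


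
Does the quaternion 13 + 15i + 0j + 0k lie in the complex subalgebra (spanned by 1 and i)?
Yes. The quaternion 13 + 15i has j- and k-coefficients y = z = 0, so it lies in the complex subalgebra spanned by 1 and i.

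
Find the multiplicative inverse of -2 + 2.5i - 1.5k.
-0.16 - 0.2i + 0.12k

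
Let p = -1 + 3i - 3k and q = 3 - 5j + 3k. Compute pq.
6 - 6i - 4j - 27k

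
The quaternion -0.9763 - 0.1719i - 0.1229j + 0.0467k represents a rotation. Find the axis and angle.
axis = (-0.7943, -0.5679, 0.2158), θ = 335°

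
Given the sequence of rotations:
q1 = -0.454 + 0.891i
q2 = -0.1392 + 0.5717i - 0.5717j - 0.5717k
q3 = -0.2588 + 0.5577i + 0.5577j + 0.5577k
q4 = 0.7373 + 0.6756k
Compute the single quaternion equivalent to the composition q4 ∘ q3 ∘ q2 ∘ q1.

q2 · q1 = -0.4462 - 0.3836i - 0.2498j + 0.7689k
q3 · q2 · q1 = 0.0399 + 0.4186i - 0.8269j - 0.3732k
q4 · q3 · q2 · q1 = 0.2816 + 0.8673i - 0.3269j - 0.2482k
0.2816 + 0.8673i - 0.3269j - 0.2482k


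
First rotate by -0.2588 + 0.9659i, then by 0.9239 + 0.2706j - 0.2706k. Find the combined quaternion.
-0.2391 + 0.8924i - 0.3314j - 0.1913k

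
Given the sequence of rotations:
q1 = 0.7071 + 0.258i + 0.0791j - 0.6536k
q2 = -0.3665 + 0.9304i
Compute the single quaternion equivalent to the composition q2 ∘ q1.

q2 · q1 = -0.4992 + 0.5633i + 0.5791j + 0.3131k
-0.4992 + 0.5633i + 0.5791j + 0.3131k


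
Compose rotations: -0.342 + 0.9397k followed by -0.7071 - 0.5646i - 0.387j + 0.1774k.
0.0751 - 0.1706i + 0.6629j - 0.7251k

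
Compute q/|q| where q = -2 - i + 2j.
-0.6667 - 0.3333i + 0.6667j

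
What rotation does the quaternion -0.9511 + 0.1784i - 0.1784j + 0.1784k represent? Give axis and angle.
axis = (√3/3, -√3/3, √3/3), θ = 324°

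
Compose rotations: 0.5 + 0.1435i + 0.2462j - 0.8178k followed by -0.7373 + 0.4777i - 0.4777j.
-0.3196 + 0.5237i - 0.0297j + 0.7891k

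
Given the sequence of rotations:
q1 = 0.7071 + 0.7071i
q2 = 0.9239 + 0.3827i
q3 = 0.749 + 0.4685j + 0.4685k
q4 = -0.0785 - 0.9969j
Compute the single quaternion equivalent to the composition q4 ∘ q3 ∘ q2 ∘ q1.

q2 · q1 = 0.3827 + 0.9239i
q3 · q2 · q1 = 0.2866 + 0.692i + 0.6121j - 0.2536k
q4 · q3 · q2 · q1 = 0.5877 + 0.1985i - 0.3338j + 0.7098k
0.5877 + 0.1985i - 0.3338j + 0.7098k


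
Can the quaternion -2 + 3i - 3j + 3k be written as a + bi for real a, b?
No. The quaternion -2 + 3i - 3j + 3k has j-coefficient y = -3 and k-coefficient z = 3, not both zero, so it does not lie in the complex subalgebra spanned by 1 and i.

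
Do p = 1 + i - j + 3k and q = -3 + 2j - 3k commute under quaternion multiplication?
No: pq = 8 - 6i + 8j - 10k ≠ 8 + 2j - 14k = qp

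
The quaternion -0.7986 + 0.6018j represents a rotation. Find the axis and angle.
axis = (0, 1, 0), θ = 286°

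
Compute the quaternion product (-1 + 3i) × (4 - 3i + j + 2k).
5 + 15i - 7j + k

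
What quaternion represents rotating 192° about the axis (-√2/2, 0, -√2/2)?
-0.1045 - 0.7032i - 0.7032k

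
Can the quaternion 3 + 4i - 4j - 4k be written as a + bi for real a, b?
No. The quaternion 3 + 4i - 4j - 4k has j-coefficient y = -4 and k-coefficient z = -4, not both zero, so it does not lie in the complex subalgebra spanned by 1 and i.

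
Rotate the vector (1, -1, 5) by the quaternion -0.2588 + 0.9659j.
(-3.366, -1, -3.83)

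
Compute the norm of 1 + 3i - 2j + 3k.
√23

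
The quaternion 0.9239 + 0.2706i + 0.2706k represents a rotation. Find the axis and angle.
axis = (√2/2, 0, √2/2), θ = π/4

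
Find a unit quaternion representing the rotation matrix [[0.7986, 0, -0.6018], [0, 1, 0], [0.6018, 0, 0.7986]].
0.9483 - 0.3173j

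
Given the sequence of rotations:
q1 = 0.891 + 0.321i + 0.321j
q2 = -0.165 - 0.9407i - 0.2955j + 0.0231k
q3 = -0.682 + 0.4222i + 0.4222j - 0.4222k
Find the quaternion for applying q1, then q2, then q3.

q2 · q1 = 0.2498 - 0.8985i - 0.3088j - 0.1865k
q3 · q2 · q1 = 0.2606 + 0.5091i + 0.7742j + 0.2707k
0.2606 + 0.5091i + 0.7742j + 0.2707k


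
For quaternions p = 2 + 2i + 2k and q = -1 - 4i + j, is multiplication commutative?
No: pq = 6 - 12i - 6j ≠ 6 - 8i + 10j - 4k = qp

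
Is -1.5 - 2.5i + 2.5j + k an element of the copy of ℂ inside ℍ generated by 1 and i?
No. The quaternion -1.5 - 2.5i + 2.5j + k has j-coefficient y = 2.5 and k-coefficient z = 1, not both zero, so it does not lie in the complex subalgebra spanned by 1 and i.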